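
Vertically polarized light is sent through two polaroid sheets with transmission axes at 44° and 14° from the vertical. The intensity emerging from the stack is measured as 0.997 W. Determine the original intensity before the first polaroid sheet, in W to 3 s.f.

I₁ = I₀ cos²(44° − 0°) = I₀ cos²(44°) = 0.5174 I₀.
I₂ = I₁ cos²(14° − 44°) = 0.5174 I₀ · cos²(30°) = 0.3881 I₀.
So 0.997 W = 0.3881 I₀, giving I₀ = 0.997/0.3881 = 2.569 W.

I₀ ≈ 2.57 W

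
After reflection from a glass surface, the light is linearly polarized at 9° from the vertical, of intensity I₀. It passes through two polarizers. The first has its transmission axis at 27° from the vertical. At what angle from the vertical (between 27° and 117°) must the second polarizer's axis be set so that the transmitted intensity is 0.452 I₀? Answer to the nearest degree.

θ ≈ 72°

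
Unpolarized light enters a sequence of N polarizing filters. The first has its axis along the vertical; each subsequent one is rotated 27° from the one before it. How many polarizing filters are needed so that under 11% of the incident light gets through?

N = 8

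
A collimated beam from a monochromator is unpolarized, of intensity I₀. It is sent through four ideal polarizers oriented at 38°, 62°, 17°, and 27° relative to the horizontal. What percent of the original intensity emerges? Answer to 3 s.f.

≈ 20.2%

Unpolarized light through the first polarizer → I₁ = ½ I₀, now polarized at 38°.
I₂ = I₁ cos²(62° − 38°) = 0.5 I₀ · cos²(24°) = 0.4173 I₀.
I₃ = I₂ cos²(17° − 62°) = 0.4173 I₀ · cos²(45°) = 0.2086 I₀.
I₄ = I₃ cos²(27° − 17°) = 0.2086 I₀ · cos²(10°) = 0.2024 I₀.
That is 20.24% of the incident intensity.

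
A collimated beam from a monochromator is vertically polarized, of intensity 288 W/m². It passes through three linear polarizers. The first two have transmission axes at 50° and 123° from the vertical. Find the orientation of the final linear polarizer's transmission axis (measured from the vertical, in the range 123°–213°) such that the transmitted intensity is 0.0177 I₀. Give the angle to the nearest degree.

I₁ = I₀ cos²(50° − 0°) = I₀ cos²(50°) = 0.4132 I₀.
I₂ = I₁ cos²(123° − 50°) = 0.4132 I₀ · cos²(73°) = 0.03532 I₀.
Need I₃/I₀ = 0.0177, so cos²(θ − 123°) = 0.0177 / 0.03532 = 0.5011.
θ − 123° = arccos(√0.5011) = 44.9°, giving θ ≈ 123 + 44.9 = 167.9°.

θ ≈ 168°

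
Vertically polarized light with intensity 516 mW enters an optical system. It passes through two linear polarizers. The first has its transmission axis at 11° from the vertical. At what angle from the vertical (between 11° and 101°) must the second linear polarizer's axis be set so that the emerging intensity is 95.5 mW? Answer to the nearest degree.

θ ≈ 75°

By Malus's law, I₁ = I₀ cos²(11° − 0°) = I₀ cos²(11°) = 0.9636 I₀.
Target fraction: 95.5 / 516 mW = 0.1851 of I₀.
Need I₂/I₀ = 0.1851, so cos²(θ − 11°) = 0.1851 / 0.9636 = 0.1921.
θ − 11° = arccos(√0.1921) = 64.0°, giving θ ≈ 11 + 64.0 = 75.0°.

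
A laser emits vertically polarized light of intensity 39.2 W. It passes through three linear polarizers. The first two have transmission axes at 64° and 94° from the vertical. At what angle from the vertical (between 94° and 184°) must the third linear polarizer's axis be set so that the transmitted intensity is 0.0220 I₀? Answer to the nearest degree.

By Malus's law, I₁ = I₀ cos²(64° − 0°) = I₀ cos²(64°) = 0.1922 I₀.
I₂ = I₁ cos²(94° − 64°) = 0.1922 I₀ · cos²(30°) = 0.1441 I₀.
Need I₃/I₀ = 0.022, so cos²(θ − 94°) = 0.022 / 0.1441 = 0.1526.
θ − 94° = arccos(√0.1526) = 67.0°, giving θ ≈ 94 + 67.0 = 161.0°.

θ ≈ 161°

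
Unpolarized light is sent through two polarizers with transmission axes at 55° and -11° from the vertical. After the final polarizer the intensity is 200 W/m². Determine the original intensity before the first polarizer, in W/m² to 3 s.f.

I₀ ≈ 2420 W/m²

Unpolarized light through the first polarizer → I₁ = ½ I₀, now polarized at 55°.
I₂ = I₁ cos²(-11° − 55°) = 0.5 I₀ · cos²(66°) = 0.08272 I₀.
So 200 W/m² = 0.08272 I₀, giving I₀ = 200/0.08272 = 2418 W/m².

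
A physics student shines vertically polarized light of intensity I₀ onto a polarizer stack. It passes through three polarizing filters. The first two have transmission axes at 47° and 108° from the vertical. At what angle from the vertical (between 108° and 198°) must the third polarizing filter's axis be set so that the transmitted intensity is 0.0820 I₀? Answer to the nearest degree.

I₁ = I₀ cos²(47° − 0°) = I₀ cos²(47°) = 0.4651 I₀.
I₂ = I₁ cos²(108° − 47°) = 0.4651 I₀ · cos²(61°) = 0.1093 I₀.
Need I₃/I₀ = 0.082, so cos²(θ − 108°) = 0.082 / 0.1093 = 0.7501.
θ − 108° = arccos(√0.7501) = 30.0°, giving θ ≈ 108 + 30.0 = 138.0°.

θ ≈ 138°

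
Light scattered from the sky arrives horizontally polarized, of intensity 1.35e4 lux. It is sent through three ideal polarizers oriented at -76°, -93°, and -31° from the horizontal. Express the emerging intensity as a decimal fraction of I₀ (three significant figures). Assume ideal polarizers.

By Malus's law, I₁ = 1.35e4 lux · cos²(76°) = 790.1 lux.
I₂ = I₁ · cos²(17°) = 790.1 · 0.9145 = 722.6 lux.
I₃ = I₂ · cos²(62°) = 722.6 · 0.2204 = 159.3 lux.
Transmitted fraction = 0.0118.

I/I₀ ≈ 0.0118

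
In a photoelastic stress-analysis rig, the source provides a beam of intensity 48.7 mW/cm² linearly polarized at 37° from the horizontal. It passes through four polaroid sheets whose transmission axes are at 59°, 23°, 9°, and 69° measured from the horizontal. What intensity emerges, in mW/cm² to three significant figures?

I₁ = 48.7 mW/cm² · cos²(22°) = 41.87 mW/cm².
I₂ = I₁ · cos²(36°) = 41.87 · 0.6545 = 27.4 mW/cm².
I₃ = I₂ · cos²(14°) = 27.4 · 0.9415 = 25.8 mW/cm².
I₄ = I₃ · cos²(60°) = 25.8 · 0.25 = 6.449 mW/cm².

I ≈ 6.45 mW/cm²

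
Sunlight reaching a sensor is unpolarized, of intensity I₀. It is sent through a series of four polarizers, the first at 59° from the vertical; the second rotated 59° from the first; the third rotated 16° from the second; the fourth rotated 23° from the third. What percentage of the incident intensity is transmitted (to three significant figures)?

≈ 10.4%

Unpolarized light through the first polarizer → I₁ = ½ I₀, now polarized at 59°.
I₂ = I₁ cos²(59°) = 0.5 · 0.2653 I₀ = 0.1326 I₀.
I₃ = I₂ cos²(16°) = 0.1326 · 0.924 I₀ = 0.1226 I₀.
I₄ = I₃ cos²(23°) = 0.1226 · 0.8473 I₀ = 0.1038 I₀.
That is 10.38% of the incident intensity.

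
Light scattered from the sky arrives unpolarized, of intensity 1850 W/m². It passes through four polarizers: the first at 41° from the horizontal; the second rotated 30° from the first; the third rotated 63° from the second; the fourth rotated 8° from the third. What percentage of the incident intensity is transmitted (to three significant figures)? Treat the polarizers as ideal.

Unpolarized light through the first polarizer → I₁ = 1850 W/m²/2 = 925 W/m², polarized at 41°.
I₂ = I₁ · cos²(30°) = 925 · 0.75 = 693.8 W/m².
I₃ = I₂ · cos²(63°) = 693.8 · 0.2061 = 143 W/m².
I₄ = I₃ · cos²(8°) = 143 · 0.9806 = 140.2 W/m².
That is 7.579% of the incident intensity.

≈ 7.58%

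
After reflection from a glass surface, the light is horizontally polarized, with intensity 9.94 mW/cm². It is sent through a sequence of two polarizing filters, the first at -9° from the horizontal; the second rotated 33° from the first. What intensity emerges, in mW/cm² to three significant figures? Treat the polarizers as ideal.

I ≈ 6.82 mW/cm²

By Malus's law, I₁ = 9.94 mW/cm² · cos²(9°) = 9.697 mW/cm².
I₂ = I₁ · cos²(33°) = 9.697 · 0.7034 = 6.82 mW/cm².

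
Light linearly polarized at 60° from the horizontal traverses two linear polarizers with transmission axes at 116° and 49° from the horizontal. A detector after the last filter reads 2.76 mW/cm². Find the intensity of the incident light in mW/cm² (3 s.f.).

By Malus's law, I₁ = I₀ cos²(116° − 60°) = I₀ cos²(56°) = 0.3127 I₀.
I₂ = I₁ cos²(49° − 116°) = 0.3127 I₀ · cos²(67°) = 0.04774 I₀.
So 2.76 mW/cm² = 0.04774 I₀, giving I₀ = 2.76/0.04774 = 57.81 mW/cm².

I₀ ≈ 57.8 mW/cm²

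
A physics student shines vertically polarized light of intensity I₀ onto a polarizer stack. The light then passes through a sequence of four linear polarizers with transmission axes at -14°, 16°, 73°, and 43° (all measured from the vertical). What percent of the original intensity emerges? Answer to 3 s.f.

By Malus's law, I₁ = I₀ cos²(-14° − 0°) = I₀ cos²(14°) = 0.9415 I₀.
I₂ = I₁ cos²(16° + 14°) = 0.9415 I₀ · cos²(30°) = 0.7061 I₀.
I₃ = I₂ cos²(73° − 16°) = 0.7061 I₀ · cos²(57°) = 0.2095 I₀.
I₄ = I₃ cos²(43° − 73°) = 0.2095 I₀ · cos²(30°) = 0.1571 I₀.
That is 15.71% of the incident intensity.

≈ 15.7%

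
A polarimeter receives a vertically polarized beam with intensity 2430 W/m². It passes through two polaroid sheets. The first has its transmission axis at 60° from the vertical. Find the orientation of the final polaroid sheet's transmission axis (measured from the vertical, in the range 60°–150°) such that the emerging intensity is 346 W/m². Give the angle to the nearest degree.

I₁ = I₀ cos²(60° − 0°) = I₀ cos²(60°) = 0.25 I₀.
Target fraction: 346 / 2430 W/m² = 0.1424 of I₀.
Need I₂/I₀ = 0.1424, so cos²(θ − 60°) = 0.1424 / 0.25 = 0.5695.
θ − 60° = arccos(√0.5695) = 41.0°, giving θ ≈ 60 + 41.0 = 101.0°.

θ ≈ 101°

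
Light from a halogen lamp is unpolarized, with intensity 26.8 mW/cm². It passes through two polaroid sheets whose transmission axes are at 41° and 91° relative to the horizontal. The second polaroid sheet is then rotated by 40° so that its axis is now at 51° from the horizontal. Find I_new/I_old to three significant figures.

Before rotation:
Unpolarized light through the first polarizer → I₁ = ½ I₀, now polarized at 41°.
I₂ = I₁ cos²(91° − 41°) = 0.5 I₀ · cos²(50°) = 0.2066 I₀.
After rotation:
Unpolarized light through the first polarizer → I₁ = ½ I₀, now polarized at 41°.
I₂ = I₁ cos²(51° − 41°) = 0.5 I₀ · cos²(10°) = 0.4849 I₀.
Ratio = 0.4849 / 0.2066 = 2.347.

I_new/I_old ≈ 2.35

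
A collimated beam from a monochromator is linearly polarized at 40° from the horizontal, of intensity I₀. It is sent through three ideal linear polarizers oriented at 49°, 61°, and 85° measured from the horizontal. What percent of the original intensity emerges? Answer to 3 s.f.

≈ 77.9%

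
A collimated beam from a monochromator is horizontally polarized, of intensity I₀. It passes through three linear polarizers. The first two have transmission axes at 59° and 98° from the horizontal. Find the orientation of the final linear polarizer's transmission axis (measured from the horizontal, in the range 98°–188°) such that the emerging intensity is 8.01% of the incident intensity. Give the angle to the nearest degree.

θ ≈ 143°

By Malus's law, I₁ = I₀ cos²(59° − 0°) = I₀ cos²(59°) = 0.2653 I₀.
I₂ = I₁ cos²(98° − 59°) = 0.2653 I₀ · cos²(39°) = 0.1602 I₀.
Need I₃/I₀ = 0.0801, so cos²(θ − 98°) = 0.0801 / 0.1602 = 0.5.
θ − 98° = arccos(√0.5) = 45.0°, giving θ ≈ 98 + 45.0 = 143.0°.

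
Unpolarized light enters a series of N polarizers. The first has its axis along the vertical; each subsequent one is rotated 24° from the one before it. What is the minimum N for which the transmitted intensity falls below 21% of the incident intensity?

First polarizer halves the unpolarized light: factor 1/2.
Each further stage multiplies by cos²(24°) = 0.8346.
After N polarizers: T = 0.5·0.8346^(N−1). Require T < 0.21 ⇒ N−1 > ln(0.21/0.5)/ln(0.8346) = 4.80, so N−1 ≥ 5 and N = 6.
Check: N=6 gives T = 0.2024 < 0.21; N=5 gives T = 0.2426.

N = 6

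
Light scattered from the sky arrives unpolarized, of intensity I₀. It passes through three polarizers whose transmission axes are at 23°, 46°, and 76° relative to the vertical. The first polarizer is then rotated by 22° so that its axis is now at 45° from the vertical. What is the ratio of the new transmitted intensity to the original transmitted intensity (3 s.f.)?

I_new/I_old ≈ 1.18

Before rotation:
Unpolarized light through the first polarizer → I₁ = ½ I₀, now polarized at 23°.
I₂ = I₁ cos²(46° − 23°) = 0.5 I₀ · cos²(23°) = 0.4237 I₀.
I₃ = I₂ cos²(76° − 46°) = 0.4237 I₀ · cos²(30°) = 0.3177 I₀.
After rotation:
Unpolarized light through the first polarizer → I₁ = ½ I₀, now polarized at 45°.
I₂ = I₁ cos²(46° − 45°) = 0.5 I₀ · cos²(1°) = 0.4998 I₀.
I₃ = I₂ cos²(76° − 46°) = 0.4998 I₀ · cos²(30°) = 0.3749 I₀.
Ratio = 0.3749 / 0.3177 = 1.18.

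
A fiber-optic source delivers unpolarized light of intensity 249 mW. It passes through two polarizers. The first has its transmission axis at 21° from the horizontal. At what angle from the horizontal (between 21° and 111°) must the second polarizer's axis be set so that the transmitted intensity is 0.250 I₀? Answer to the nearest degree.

Unpolarized light through the first polarizer → I₁ = ½ I₀, now polarized at 21°.
Need I₂/I₀ = 0.25, so cos²(θ − 21°) = 0.25 / 0.5 = 0.5.
θ − 21° = arccos(√0.5) = 45.0°, giving θ ≈ 21 + 45.0 = 66.0°.

θ ≈ 66°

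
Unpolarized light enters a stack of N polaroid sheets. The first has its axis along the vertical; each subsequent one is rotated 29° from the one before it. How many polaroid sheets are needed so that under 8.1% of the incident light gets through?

First polarizer halves the unpolarized light: factor 1/2.
Each further stage multiplies by cos²(29°) = 0.765.
After N polarizers: T = 0.5·0.765^(N−1). Require T < 0.081 ⇒ N−1 > ln(0.081/0.5)/ln(0.765) = 6.79, so N−1 ≥ 7 and N = 8.
Check: N=8 gives T = 0.07664 < 0.081; N=7 gives T = 0.1002.

N = 8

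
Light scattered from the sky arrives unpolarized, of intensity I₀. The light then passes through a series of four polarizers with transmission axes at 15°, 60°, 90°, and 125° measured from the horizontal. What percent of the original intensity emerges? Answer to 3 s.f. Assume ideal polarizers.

Unpolarized light through the first polarizer → I₁ = ½ I₀, now polarized at 15°.
I₂ = I₁ cos²(60° − 15°) = 0.5 I₀ · cos²(45°) = 0.25 I₀.
I₃ = I₂ cos²(90° − 60°) = 0.25 I₀ · cos²(30°) = 0.1875 I₀.
I₄ = I₃ cos²(125° − 90°) = 0.1875 I₀ · cos²(35°) = 0.1258 I₀.
That is 12.58% of the incident intensity.

≈ 12.6%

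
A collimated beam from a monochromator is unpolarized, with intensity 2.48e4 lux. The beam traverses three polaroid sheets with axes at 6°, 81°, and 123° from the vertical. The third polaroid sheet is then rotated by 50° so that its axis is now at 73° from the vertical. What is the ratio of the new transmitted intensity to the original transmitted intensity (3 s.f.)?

I_new/I_old ≈ 1.78

Before rotation:
Unpolarized light through the first polarizer → I₁ = ½ I₀, now polarized at 6°.
I₂ = I₁ cos²(81° − 6°) = 0.5 I₀ · cos²(75°) = 0.03349 I₀.
I₃ = I₂ cos²(123° − 81°) = 0.03349 I₀ · cos²(42°) = 0.0185 I₀.
After rotation:
Unpolarized light through the first polarizer → I₁ = ½ I₀, now polarized at 6°.
I₂ = I₁ cos²(81° − 6°) = 0.5 I₀ · cos²(75°) = 0.03349 I₀.
I₃ = I₂ cos²(73° − 81°) = 0.03349 I₀ · cos²(8°) = 0.03284 I₀.
Ratio = 0.03284 / 0.0185 = 1.776.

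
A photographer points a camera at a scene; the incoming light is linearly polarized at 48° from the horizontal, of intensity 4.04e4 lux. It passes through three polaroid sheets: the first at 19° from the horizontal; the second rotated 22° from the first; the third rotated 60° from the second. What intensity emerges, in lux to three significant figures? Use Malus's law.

By Malus's law, I₁ = 4.04e4 lux · cos²(29°) = 3.09e+04 lux.
I₂ = I₁ · cos²(22°) = 3.09e+04 · 0.8597 = 2.657e+04 lux.
I₃ = I₂ · cos²(60°) = 2.657e+04 · 0.25 = 6642 lux.

I ≈ 6640 lux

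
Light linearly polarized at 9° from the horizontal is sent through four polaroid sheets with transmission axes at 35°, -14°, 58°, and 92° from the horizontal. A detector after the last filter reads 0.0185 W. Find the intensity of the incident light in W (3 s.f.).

I₀ ≈ 0.811 W

I₁ = I₀ cos²(35° − 9°) = I₀ cos²(26°) = 0.8078 I₀.
I₂ = I₁ cos²(-14° − 35°) = 0.8078 I₀ · cos²(49°) = 0.3477 I₀.
I₃ = I₂ cos²(58° + 14°) = 0.3477 I₀ · cos²(72°) = 0.0332 I₀.
I₄ = I₃ cos²(92° − 58°) = 0.0332 I₀ · cos²(34°) = 0.02282 I₀.
So 0.0185 W = 0.02282 I₀, giving I₀ = 0.0185/0.02282 = 0.8107 W.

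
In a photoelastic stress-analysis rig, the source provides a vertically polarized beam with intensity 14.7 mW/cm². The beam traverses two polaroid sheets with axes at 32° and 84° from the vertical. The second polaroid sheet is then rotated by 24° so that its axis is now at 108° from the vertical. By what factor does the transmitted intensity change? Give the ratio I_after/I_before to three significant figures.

I_new/I_old ≈ 0.154

Before rotation:
I₁ = I₀ cos²(32° − 0°) = I₀ cos²(32°) = 0.7192 I₀.
I₂ = I₁ cos²(84° − 32°) = 0.7192 I₀ · cos²(52°) = 0.2726 I₀.
After rotation:
I₁ = I₀ cos²(32° − 0°) = I₀ cos²(32°) = 0.7192 I₀.
I₂ = I₁ cos²(108° − 32°) = 0.7192 I₀ · cos²(76°) = 0.04209 I₀.
Ratio = 0.04209 / 0.2726 = 0.1544.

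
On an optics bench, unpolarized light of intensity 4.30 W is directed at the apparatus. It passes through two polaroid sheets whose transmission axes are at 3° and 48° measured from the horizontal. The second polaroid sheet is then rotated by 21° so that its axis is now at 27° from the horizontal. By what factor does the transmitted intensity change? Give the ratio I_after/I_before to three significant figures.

I_new/I_old ≈ 1.67

Before rotation:
Unpolarized light through the first polarizer → I₁ = ½ I₀, now polarized at 3°.
I₂ = I₁ cos²(48° − 3°) = 0.5 I₀ · cos²(45°) = 0.25 I₀.
After rotation:
Unpolarized light through the first polarizer → I₁ = ½ I₀, now polarized at 3°.
I₂ = I₁ cos²(27° − 3°) = 0.5 I₀ · cos²(24°) = 0.4173 I₀.
Ratio = 0.4173 / 0.25 = 1.669.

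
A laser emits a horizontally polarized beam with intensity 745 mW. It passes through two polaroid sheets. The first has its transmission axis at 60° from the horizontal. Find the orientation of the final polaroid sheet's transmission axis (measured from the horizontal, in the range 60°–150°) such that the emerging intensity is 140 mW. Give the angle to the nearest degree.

I₁ = I₀ cos²(60° − 0°) = I₀ cos²(60°) = 0.25 I₀.
Target fraction: 140 / 745 mW = 0.1879 of I₀.
Need I₂/I₀ = 0.1879, so cos²(θ − 60°) = 0.1879 / 0.25 = 0.7517.
θ − 60° = arccos(√0.7517) = 29.9°, giving θ ≈ 60 + 29.9 = 89.9°.

θ ≈ 90°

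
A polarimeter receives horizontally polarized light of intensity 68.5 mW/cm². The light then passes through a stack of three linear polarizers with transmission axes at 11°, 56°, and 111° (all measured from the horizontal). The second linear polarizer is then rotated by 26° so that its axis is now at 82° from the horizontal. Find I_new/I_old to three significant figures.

I_new/I_old ≈ 0.493

Before rotation:
I₁ = I₀ cos²(11° − 0°) = I₀ cos²(11°) = 0.9636 I₀.
I₂ = I₁ cos²(56° − 11°) = 0.9636 I₀ · cos²(45°) = 0.4818 I₀.
I₃ = I₂ cos²(111° − 56°) = 0.4818 I₀ · cos²(55°) = 0.1585 I₀.
After rotation:
I₁ = I₀ cos²(11° − 0°) = I₀ cos²(11°) = 0.9636 I₀.
I₂ = I₁ cos²(82° − 11°) = 0.9636 I₀ · cos²(71°) = 0.1021 I₀.
I₃ = I₂ cos²(111° − 82°) = 0.1021 I₀ · cos²(29°) = 0.07813 I₀.
Ratio = 0.07813 / 0.1585 = 0.4929.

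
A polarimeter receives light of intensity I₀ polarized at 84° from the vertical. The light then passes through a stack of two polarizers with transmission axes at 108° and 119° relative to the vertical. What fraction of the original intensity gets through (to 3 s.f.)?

I₁ = I₀ cos²(108° − 84°) = I₀ cos²(24°) = 0.8346 I₀.
I₂ = I₁ cos²(119° − 108°) = 0.8346 I₀ · cos²(11°) = 0.8042 I₀.
Transmitted fraction = 0.8042.

≈ 0.804 I₀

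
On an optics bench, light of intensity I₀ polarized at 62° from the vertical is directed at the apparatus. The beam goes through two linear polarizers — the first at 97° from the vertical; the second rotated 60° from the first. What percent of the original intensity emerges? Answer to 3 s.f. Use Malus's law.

≈ 16.8%

By Malus's law, I₁ = I₀ cos²(97° − 62°) = I₀ cos²(35°) = 0.671 I₀.
I₂ = I₁ cos²(60°) = 0.671 · 0.25 I₀ = 0.1678 I₀.
That is 16.78% of the incident intensity.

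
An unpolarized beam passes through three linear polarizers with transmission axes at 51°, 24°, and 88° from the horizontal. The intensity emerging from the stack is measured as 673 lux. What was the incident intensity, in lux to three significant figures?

Unpolarized light through the first polarizer → I₁ = ½ I₀, now polarized at 51°.
I₂ = I₁ cos²(24° − 51°) = 0.5 I₀ · cos²(27°) = 0.3969 I₀.
I₃ = I₂ cos²(88° − 24°) = 0.3969 I₀ · cos²(64°) = 0.07628 I₀.
So 673 lux = 0.07628 I₀, giving I₀ = 673/0.07628 = 8823 lux.

I₀ ≈ 8820 lux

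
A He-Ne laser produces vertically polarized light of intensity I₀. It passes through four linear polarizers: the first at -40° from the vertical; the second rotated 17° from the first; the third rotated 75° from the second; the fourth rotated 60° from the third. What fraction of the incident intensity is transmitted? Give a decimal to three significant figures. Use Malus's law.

By Malus's law, I₁ = I₀ cos²(-40° − 0°) = I₀ cos²(40°) = 0.5868 I₀.
I₂ = I₁ cos²(17°) = 0.5868 · 0.9145 I₀ = 0.5367 I₀.
I₃ = I₂ cos²(75°) = 0.5367 · 0.06699 I₀ = 0.03595 I₀.
I₄ = I₃ cos²(60°) = 0.03595 · 0.25 I₀ = 0.008987 I₀.
Transmitted fraction = 0.008987.

≈ 0.00899 I₀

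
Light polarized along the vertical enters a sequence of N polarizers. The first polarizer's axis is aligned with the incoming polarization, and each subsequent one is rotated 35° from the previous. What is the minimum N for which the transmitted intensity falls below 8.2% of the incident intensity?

First polarizer is aligned with the polarization: full transmission.
Each further stage multiplies by cos²(35°) = 0.671.
After N polarizers: T = 0.671^(N−1). Require T < 0.082 ⇒ N−1 > ln(0.082)/ln(0.671) = 6.27, so N−1 ≥ 7 and N = 8.
Check: N=8 gives T = 0.06125 < 0.082; N=7 gives T = 0.09128.

N = 8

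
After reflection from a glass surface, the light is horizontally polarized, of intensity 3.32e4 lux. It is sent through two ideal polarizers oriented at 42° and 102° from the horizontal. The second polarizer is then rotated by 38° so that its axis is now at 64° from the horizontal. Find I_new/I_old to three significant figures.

I_new/I_old ≈ 3.44

Before rotation:
By Malus's law, I₁ = I₀ cos²(42° − 0°) = I₀ cos²(42°) = 0.5523 I₀.
I₂ = I₁ cos²(102° − 42°) = 0.5523 I₀ · cos²(60°) = 0.1381 I₀.
After rotation:
I₁ = I₀ cos²(42° − 0°) = I₀ cos²(42°) = 0.5523 I₀.
I₂ = I₁ cos²(64° − 42°) = 0.5523 I₀ · cos²(22°) = 0.4748 I₀.
Ratio = 0.4748 / 0.1381 = 3.439.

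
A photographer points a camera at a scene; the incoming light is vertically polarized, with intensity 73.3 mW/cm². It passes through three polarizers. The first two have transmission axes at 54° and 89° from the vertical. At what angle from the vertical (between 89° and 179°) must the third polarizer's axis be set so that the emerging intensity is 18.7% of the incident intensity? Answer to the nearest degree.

By Malus's law, I₁ = I₀ cos²(54° − 0°) = I₀ cos²(54°) = 0.3455 I₀.
I₂ = I₁ cos²(89° − 54°) = 0.3455 I₀ · cos²(35°) = 0.2318 I₀.
Need I₃/I₀ = 0.187, so cos²(θ − 89°) = 0.187 / 0.2318 = 0.8066.
θ − 89° = arccos(√0.8066) = 26.1°, giving θ ≈ 89 + 26.1 = 115.1°.

θ ≈ 115°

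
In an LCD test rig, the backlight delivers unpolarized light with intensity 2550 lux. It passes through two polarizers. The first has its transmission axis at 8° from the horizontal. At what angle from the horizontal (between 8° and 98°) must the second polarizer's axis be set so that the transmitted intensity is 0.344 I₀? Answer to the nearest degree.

Unpolarized light through the first polarizer → I₁ = ½ I₀, now polarized at 8°.
Need I₂/I₀ = 0.344, so cos²(θ − 8°) = 0.344 / 0.5 = 0.688.
θ − 8° = arccos(√0.688) = 34.0°, giving θ ≈ 8 + 34.0 = 42.0°.

θ ≈ 42°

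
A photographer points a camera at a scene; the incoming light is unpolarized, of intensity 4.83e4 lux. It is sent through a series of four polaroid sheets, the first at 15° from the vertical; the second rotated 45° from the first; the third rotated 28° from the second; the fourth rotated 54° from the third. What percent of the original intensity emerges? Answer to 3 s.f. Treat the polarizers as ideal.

Unpolarized light through the first polarizer → I₁ = 4.83e4 lux/2 = 2.415e+04 lux, polarized at 15°.
I₂ = I₁ · cos²(45°) = 2.415e+04 · 0.5 = 1.208e+04 lux.
I₃ = I₂ · cos²(28°) = 1.208e+04 · 0.7796 = 9414 lux.
I₄ = I₃ · cos²(54°) = 9414 · 0.3455 = 3252 lux.
That is 6.734% of the incident intensity.

≈ 6.73%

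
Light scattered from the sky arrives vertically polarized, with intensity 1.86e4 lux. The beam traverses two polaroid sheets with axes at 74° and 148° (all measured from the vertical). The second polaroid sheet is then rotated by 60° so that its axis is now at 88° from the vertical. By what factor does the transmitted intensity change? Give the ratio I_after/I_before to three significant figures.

I_new/I_old ≈ 12.4

Before rotation:
By Malus's law, I₁ = I₀ cos²(74° − 0°) = I₀ cos²(74°) = 0.07598 I₀.
I₂ = I₁ cos²(148° − 74°) = 0.07598 I₀ · cos²(74°) = 0.005772 I₀.
After rotation:
I₁ = I₀ cos²(74° − 0°) = I₀ cos²(74°) = 0.07598 I₀.
I₂ = I₁ cos²(88° − 74°) = 0.07598 I₀ · cos²(14°) = 0.07153 I₀.
Ratio = 0.07153 / 0.005772 = 12.39.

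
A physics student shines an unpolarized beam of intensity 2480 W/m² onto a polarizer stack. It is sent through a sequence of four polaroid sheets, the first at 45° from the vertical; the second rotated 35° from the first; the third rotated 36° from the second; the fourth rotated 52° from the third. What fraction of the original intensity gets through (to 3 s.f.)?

I/I₀ ≈ 0.0832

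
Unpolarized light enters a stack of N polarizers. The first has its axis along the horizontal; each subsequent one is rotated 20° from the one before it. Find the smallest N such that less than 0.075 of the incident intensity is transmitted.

First polarizer halves the unpolarized light: factor 1/2.
Each further stage multiplies by cos²(20°) = 0.883.
After N polarizers: T = 0.5·0.883^(N−1). Require T < 0.075 ⇒ N−1 > ln(0.075/0.5)/ln(0.883) = 15.25, so N−1 ≥ 16 and N = 17.
Check: N=17 gives T = 0.06832 < 0.075; N=16 gives T = 0.07736.

N = 17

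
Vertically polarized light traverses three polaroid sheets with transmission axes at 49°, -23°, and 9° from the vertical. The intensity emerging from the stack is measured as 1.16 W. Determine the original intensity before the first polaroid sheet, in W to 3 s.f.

I₁ = I₀ cos²(49° − 0°) = I₀ cos²(49°) = 0.4304 I₀.
I₂ = I₁ cos²(-23° − 49°) = 0.4304 I₀ · cos²(72°) = 0.0411 I₀.
I₃ = I₂ cos²(9° + 23°) = 0.0411 I₀ · cos²(32°) = 0.02956 I₀.
So 1.16 W = 0.02956 I₀, giving I₀ = 1.16/0.02956 = 39.24 W.

I₀ ≈ 39.2 W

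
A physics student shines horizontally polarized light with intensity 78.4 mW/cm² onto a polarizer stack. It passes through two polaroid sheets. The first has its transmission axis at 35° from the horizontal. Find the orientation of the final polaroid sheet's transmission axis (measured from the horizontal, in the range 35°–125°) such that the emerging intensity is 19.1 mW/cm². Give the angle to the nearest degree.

θ ≈ 88°

I₁ = I₀ cos²(35° − 0°) = I₀ cos²(35°) = 0.671 I₀.
Target fraction: 19.1 / 78.4 mW/cm² = 0.2436 of I₀.
Need I₂/I₀ = 0.2436, so cos²(θ − 35°) = 0.2436 / 0.671 = 0.3631.
θ − 35° = arccos(√0.3631) = 52.9°, giving θ ≈ 35 + 52.9 = 87.9°.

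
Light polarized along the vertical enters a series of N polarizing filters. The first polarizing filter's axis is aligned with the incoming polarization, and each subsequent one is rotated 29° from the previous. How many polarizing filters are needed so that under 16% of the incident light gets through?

N = 8

First polarizer is aligned with the polarization: full transmission.
Each further stage multiplies by cos²(29°) = 0.765.
After N polarizers: T = 0.765^(N−1). Require T < 0.16 ⇒ N−1 > ln(0.16)/ln(0.765) = 6.84, so N−1 ≥ 7 and N = 8.
Check: N=8 gives T = 0.1533 < 0.16; N=7 gives T = 0.2004.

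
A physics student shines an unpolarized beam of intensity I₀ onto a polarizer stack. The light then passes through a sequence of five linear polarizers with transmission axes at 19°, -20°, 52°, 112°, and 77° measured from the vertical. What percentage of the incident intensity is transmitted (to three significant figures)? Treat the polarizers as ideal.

≈ 0.484%

Unpolarized light through the first polarizer → I₁ = ½ I₀, now polarized at 19°.
I₂ = I₁ cos²(-20° − 19°) = 0.5 I₀ · cos²(39°) = 0.302 I₀.
I₃ = I₂ cos²(52° + 20°) = 0.302 I₀ · cos²(72°) = 0.02884 I₀.
I₄ = I₃ cos²(112° − 52°) = 0.02884 I₀ · cos²(60°) = 0.007209 I₀.
I₅ = I₄ cos²(77° − 112°) = 0.007209 I₀ · cos²(35°) = 0.004837 I₀.
That is 0.4837% of the incident intensity.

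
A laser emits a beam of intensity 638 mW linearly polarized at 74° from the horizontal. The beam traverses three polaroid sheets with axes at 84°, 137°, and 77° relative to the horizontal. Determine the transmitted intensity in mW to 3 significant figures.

I₁ = 638 mW · cos²(10°) = 618.8 mW.
I₂ = I₁ · cos²(53°) = 618.8 · 0.3622 = 224.1 mW.
I₃ = I₂ · cos²(60°) = 224.1 · 0.25 = 56.03 mW.

I ≈ 56.0 mW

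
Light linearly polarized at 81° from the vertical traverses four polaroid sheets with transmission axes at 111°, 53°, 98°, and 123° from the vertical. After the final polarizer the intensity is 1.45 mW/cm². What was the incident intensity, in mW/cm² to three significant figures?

I₁ = I₀ cos²(111° − 81°) = I₀ cos²(30°) = 0.75 I₀.
I₂ = I₁ cos²(53° − 111°) = 0.75 I₀ · cos²(58°) = 0.2106 I₀.
I₃ = I₂ cos²(98° − 53°) = 0.2106 I₀ · cos²(45°) = 0.1053 I₀.
I₄ = I₃ cos²(123° − 98°) = 0.1053 I₀ · cos²(25°) = 0.0865 I₀.
So 1.45 mW/cm² = 0.0865 I₀, giving I₀ = 1.45/0.0865 = 16.76 mW/cm².

I₀ ≈ 16.8 mW/cm²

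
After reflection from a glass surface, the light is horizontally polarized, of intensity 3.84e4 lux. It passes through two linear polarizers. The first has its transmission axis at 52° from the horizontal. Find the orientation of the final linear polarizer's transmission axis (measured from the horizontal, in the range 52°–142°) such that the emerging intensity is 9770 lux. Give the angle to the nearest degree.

I₁ = I₀ cos²(52° − 0°) = I₀ cos²(52°) = 0.379 I₀.
Target fraction: 9770 / 3.84e4 lux = 0.2544 of I₀.
Need I₂/I₀ = 0.2544, so cos²(θ − 52°) = 0.2544 / 0.379 = 0.6712.
θ − 52° = arccos(√0.6712) = 35.0°, giving θ ≈ 52 + 35.0 = 87.0°.

θ ≈ 87°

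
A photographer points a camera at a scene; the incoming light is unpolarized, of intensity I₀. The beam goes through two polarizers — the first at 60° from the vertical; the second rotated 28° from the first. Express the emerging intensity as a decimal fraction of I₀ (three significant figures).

Unpolarized light through the first polarizer → I₁ = ½ I₀, now polarized at 60°.
I₂ = I₁ cos²(28°) = 0.5 · 0.7796 I₀ = 0.3898 I₀.
Transmitted fraction = 0.3898.

≈ 0.390 I₀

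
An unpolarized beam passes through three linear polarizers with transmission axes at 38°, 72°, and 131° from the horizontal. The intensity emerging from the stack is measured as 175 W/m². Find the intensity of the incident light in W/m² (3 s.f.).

I₀ ≈ 1920 W/m²

Unpolarized light through the first polarizer → I₁ = ½ I₀, now polarized at 38°.
I₂ = I₁ cos²(72° − 38°) = 0.5 I₀ · cos²(34°) = 0.3437 I₀.
I₃ = I₂ cos²(131° − 72°) = 0.3437 I₀ · cos²(59°) = 0.09116 I₀.
So 175 W/m² = 0.09116 I₀, giving I₀ = 175/0.09116 = 1920 W/m².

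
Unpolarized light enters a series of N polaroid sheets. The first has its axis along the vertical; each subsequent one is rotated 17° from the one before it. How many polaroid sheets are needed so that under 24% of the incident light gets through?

First polarizer halves the unpolarized light: factor 1/2.
Each further stage multiplies by cos²(17°) = 0.9145.
After N polarizers: T = 0.5·0.9145^(N−1). Require T < 0.24 ⇒ N−1 > ln(0.24/0.5)/ln(0.9145) = 8.21, so N−1 ≥ 9 and N = 10.
Check: N=10 gives T = 0.2237 < 0.24; N=9 gives T = 0.2446.

N = 10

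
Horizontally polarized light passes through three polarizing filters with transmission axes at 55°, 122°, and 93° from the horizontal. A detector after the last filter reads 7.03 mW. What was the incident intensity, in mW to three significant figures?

I₁ = I₀ cos²(55° − 0°) = I₀ cos²(55°) = 0.329 I₀.
I₂ = I₁ cos²(122° − 55°) = 0.329 I₀ · cos²(67°) = 0.05023 I₀.
I₃ = I₂ cos²(93° − 122°) = 0.05023 I₀ · cos²(29°) = 0.03842 I₀.
So 7.03 mW = 0.03842 I₀, giving I₀ = 7.03/0.03842 = 183 mW.

I₀ ≈ 183 mW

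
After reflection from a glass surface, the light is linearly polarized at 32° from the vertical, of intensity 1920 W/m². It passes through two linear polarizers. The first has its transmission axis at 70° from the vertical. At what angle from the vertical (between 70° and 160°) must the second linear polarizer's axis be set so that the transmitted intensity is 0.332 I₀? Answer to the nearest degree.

θ ≈ 113°

By Malus's law, I₁ = I₀ cos²(70° − 32°) = I₀ cos²(38°) = 0.621 I₀.
Need I₂/I₀ = 0.332, so cos²(θ − 70°) = 0.332 / 0.621 = 0.5347.
θ − 70° = arccos(√0.5347) = 43.0°, giving θ ≈ 70 + 43.0 = 113.0°.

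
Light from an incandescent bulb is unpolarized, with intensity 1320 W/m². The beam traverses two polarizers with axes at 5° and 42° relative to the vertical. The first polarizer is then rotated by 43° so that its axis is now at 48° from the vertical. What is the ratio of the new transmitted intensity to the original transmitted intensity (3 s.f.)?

Before rotation:
Unpolarized light through the first polarizer → I₁ = ½ I₀, now polarized at 5°.
I₂ = I₁ cos²(42° − 5°) = 0.5 I₀ · cos²(37°) = 0.3189 I₀.
After rotation:
Unpolarized light through the first polarizer → I₁ = ½ I₀, now polarized at 48°.
I₂ = I₁ cos²(42° − 48°) = 0.5 I₀ · cos²(6°) = 0.4945 I₀.
Ratio = 0.4945 / 0.3189 = 1.551.

I_new/I_old ≈ 1.55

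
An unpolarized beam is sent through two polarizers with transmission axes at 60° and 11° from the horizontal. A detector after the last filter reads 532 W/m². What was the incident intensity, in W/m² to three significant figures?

Unpolarized light through the first polarizer → I₁ = ½ I₀, now polarized at 60°.
I₂ = I₁ cos²(11° − 60°) = 0.5 I₀ · cos²(49°) = 0.2152 I₀.
So 532 W/m² = 0.2152 I₀, giving I₀ = 532/0.2152 = 2472 W/m².

I₀ ≈ 2470 W/m²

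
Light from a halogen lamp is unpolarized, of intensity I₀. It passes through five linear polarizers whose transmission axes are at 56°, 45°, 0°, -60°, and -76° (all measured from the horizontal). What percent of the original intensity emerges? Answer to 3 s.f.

Unpolarized light through the first polarizer → I₁ = ½ I₀, now polarized at 56°.
I₂ = I₁ cos²(45° − 56°) = 0.5 I₀ · cos²(11°) = 0.4818 I₀.
I₃ = I₂ cos²(0° − 45°) = 0.4818 I₀ · cos²(45°) = 0.2409 I₀.
I₄ = I₃ cos²(-60° − 0°) = 0.2409 I₀ · cos²(60°) = 0.06022 I₀.
I₅ = I₄ cos²(-76° + 60°) = 0.06022 I₀ · cos²(16°) = 0.05565 I₀.
That is 5.565% of the incident intensity.

≈ 5.56%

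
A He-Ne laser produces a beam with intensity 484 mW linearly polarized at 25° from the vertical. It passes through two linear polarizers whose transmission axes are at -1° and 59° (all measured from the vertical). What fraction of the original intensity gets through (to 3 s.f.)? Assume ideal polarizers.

I/I₀ ≈ 0.202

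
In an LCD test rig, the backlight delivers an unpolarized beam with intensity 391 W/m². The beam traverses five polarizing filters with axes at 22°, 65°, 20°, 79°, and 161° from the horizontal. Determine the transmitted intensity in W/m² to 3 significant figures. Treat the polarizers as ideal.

Unpolarized light through the first polarizer → I₁ = 391 W/m²/2 = 195.5 W/m², polarized at 22°.
I₂ = I₁ · cos²(43°) = 195.5 · 0.5349 = 104.6 W/m².
I₃ = I₂ · cos²(45°) = 104.6 · 0.5 = 52.28 W/m².
I₄ = I₃ · cos²(59°) = 52.28 · 0.2653 = 13.87 W/m².
I₅ = I₄ · cos²(82°) = 13.87 · 0.01937 = 0.2686 W/m².

I ≈ 0.269 W/m²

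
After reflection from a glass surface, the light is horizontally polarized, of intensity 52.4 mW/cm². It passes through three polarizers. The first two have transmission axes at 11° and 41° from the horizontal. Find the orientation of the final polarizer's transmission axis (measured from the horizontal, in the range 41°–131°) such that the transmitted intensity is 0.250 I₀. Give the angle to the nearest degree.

θ ≈ 95°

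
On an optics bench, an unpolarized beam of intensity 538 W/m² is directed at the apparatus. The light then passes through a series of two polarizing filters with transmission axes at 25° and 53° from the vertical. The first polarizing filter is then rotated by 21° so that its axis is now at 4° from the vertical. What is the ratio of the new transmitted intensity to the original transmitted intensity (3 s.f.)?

I_new/I_old ≈ 0.552

Before rotation:
Unpolarized light through the first polarizer → I₁ = ½ I₀, now polarized at 25°.
I₂ = I₁ cos²(53° − 25°) = 0.5 I₀ · cos²(28°) = 0.3898 I₀.
After rotation:
Unpolarized light through the first polarizer → I₁ = ½ I₀, now polarized at 4°.
I₂ = I₁ cos²(53° − 4°) = 0.5 I₀ · cos²(49°) = 0.2152 I₀.
Ratio = 0.2152 / 0.3898 = 0.5521.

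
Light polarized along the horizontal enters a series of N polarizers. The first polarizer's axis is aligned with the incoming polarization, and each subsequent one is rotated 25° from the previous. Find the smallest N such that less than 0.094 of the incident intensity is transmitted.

First polarizer is aligned with the polarization: full transmission.
Each further stage multiplies by cos²(25°) = 0.8214.
After N polarizers: T = 0.8214^(N−1). Require T < 0.094 ⇒ N−1 > ln(0.094)/ln(0.8214) = 12.02, so N−1 ≥ 13 and N = 14.
Check: N=14 gives T = 0.07748 < 0.094; N=13 gives T = 0.09432.

N = 14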